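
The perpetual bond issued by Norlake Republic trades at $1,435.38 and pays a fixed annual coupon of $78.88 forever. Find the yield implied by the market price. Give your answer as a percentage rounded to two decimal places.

5.50%

P = C/r ⇒ r = C/P = $78.88/$1,435.38 = 0.054954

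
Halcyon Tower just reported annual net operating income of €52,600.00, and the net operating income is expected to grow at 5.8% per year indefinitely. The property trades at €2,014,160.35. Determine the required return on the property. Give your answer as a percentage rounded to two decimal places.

8.56%

D₁ = €52,600.00 × 1.058 = €55,650.8000
P = D₁/(r − g) ⇒ r = D₁/P + g = €55,650.8000/€2,014,160.35 + 0.058 = 0.027630 + 0.058 = 0.085630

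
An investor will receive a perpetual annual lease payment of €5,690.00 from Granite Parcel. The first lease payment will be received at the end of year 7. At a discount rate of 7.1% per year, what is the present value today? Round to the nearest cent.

€53102.76

Value at end of year 6: C / r = €5,690.00 / 0.071 = €80,140.8451
Discount to today: PV = €80,140.8451 / (1 + 0.071)^6 = €80,140.8451 / 1.509165 = €53,102.76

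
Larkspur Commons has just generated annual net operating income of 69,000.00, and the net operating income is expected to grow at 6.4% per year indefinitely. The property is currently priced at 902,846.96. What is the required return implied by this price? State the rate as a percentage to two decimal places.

D₁ = 69,000.00 × 1.064 = 73,416.0000
P = D₁/(r − g) ⇒ r = D₁/P + g = 73,416.0000/902,846.96 + 0.064 = 0.081316 + 0.064 = 0.145316

14.53%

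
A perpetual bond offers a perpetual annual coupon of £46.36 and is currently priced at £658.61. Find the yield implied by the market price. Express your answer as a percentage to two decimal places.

7.04%

P = C/r ⇒ r = C/P = £46.36/£658.61 = 0.070391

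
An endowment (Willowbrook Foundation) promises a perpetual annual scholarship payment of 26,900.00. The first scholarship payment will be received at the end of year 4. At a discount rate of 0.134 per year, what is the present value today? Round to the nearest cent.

137660.18

Value at end of year 3: C / r = 26,900.00 / 0.134 = 200,746.2687
Discount to today: PV = 200,746.2687 / (1 + 0.134)^3 = 200,746.2687 / 1.458274 = 137,660.18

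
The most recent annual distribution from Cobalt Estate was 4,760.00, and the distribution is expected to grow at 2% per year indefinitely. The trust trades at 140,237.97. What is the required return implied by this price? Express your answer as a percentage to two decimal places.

5.46%

D₁ = 4,760.00 × 1.02 = 4,855.2000
P = D₁/(r − g) ⇒ r = D₁/P + g = 4,855.2000/140,237.97 + 0.02 = 0.034621 + 0.02 = 0.054621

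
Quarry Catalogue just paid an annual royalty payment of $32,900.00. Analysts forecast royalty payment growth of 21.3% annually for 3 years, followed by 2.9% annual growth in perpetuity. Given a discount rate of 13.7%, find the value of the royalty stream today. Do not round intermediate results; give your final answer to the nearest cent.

D_1 = 39907.70000
D_2 = 48408.04010
D_3 = 58718.95264
Terminal value at year 3: TV = D_3×(1+g_2)/(r−g_2) = 60421.80227/0.108 = 559461.13211
P_0 = D_1/(1+r)^1 + D_2/(1+r)^2 + D_3/(1+r)^3 + TV/(1+r)^3
    = 35099.12049 + 37445.23585 + 39948.17158 + 380617.30140 = 493109.82932

$493109.83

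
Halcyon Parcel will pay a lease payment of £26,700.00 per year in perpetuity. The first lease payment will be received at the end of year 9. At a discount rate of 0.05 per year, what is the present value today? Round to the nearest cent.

£361432.22

Value at end of year 8: C / r = £26,700.00 / 0.05 = £534,000.0000
Discount to today: PV = £534,000.0000 / (1 + 0.05)^8 = £534,000.0000 / 1.477455 = £361,432.22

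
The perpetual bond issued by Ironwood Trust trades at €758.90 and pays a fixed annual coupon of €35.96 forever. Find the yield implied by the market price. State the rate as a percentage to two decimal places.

P = C/r ⇒ r = C/P = €35.96/€758.90 = 0.047384

4.74%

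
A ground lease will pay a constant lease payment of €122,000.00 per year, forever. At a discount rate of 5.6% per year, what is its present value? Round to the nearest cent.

€2178571.43

Level perpetuity: PV = C / r = €122,000.00 / 0.056 = €2,178,571.43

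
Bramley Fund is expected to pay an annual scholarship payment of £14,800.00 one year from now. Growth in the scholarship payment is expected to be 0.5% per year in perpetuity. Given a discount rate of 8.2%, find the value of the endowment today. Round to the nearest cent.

Growing perpetuity: P = D₁ / (r − g) = £14,800.0000 / (0.082 − 0.005) = £192,207.79

£192207.79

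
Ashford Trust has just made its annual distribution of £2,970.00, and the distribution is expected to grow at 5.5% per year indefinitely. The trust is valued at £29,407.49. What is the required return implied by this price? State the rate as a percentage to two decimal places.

16.15%

D₁ = £2,970.00 × 1.055 = £3,133.3500
P = D₁/(r − g) ⇒ r = D₁/P + g = £3,133.3500/£29,407.49 + 0.055 = 0.106549 + 0.055 = 0.161549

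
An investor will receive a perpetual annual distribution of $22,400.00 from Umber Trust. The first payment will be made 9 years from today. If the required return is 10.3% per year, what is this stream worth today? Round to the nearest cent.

Value at end of year 8: C / r = $22,400.00 / 0.103 = $217,475.7282
Discount to today: PV = $217,475.7282 / (1 + 0.103)^8 = $217,475.7282 / 2.190807 = $99,267.41

$99267.41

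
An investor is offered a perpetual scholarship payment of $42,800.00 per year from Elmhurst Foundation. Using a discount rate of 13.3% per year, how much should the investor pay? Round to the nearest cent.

Level perpetuity: PV = C / r = $42,800.00 / 0.133 = $321,804.51

$321804.51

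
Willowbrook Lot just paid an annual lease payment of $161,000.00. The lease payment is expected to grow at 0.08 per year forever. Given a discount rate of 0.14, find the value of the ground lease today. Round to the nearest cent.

D₁ = D₀ × (1 + g) = $161,000.00 × 1.08 = $173,880.0000
Growing perpetuity: P = D₁ / (r − g) = $173,880.0000 / (0.14 − 0.08) = $2,898,000.00

$2898000.00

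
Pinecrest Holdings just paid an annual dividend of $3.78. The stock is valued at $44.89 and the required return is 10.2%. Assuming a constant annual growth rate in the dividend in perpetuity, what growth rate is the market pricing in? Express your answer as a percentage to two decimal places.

P = D₀(1+g)/(r−g) ⇒ P(r−g) = D₀(1+g) ⇒ g(P+D₀) = P·r − D₀
g = (P·r − D₀)/(P + D₀) = ($44.89×0.102 − $3.78) / ($44.89 + $3.78) = 0.016412

1.64%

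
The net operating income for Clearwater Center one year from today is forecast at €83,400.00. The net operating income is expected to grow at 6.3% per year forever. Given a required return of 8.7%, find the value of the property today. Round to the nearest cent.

Growing perpetuity: P = D₁ / (r − g) = €83,400.0000 / (0.087 − 0.063) = €3,475,000.00

€3475000.00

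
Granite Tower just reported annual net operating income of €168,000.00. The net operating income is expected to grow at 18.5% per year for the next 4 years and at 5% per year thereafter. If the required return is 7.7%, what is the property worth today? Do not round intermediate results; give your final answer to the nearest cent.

€10433371.72

D_1 = 199080.00000
D_2 = 235909.80000
D_3 = 279553.11300
D_4 = 331270.43890
Terminal value at year 4: TV = D_4×(1+g_2)/(r−g_2) = 347833.96085/0.027 = 12882739.29075
P_0 = D_1/(1+r)^1 + D_2/(1+r)^2 + D_3/(1+r)^3 + D_4/(1+r)^4 + TV/(1+r)^4
    = 184846.79666 + 203382.96568 + 223777.91489 + 246218.04006 + 9575146.00218 = 10433371.71946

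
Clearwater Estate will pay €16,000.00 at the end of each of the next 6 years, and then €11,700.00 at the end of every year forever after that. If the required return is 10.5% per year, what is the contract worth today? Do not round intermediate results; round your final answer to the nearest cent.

PV of 6-year annuity: €16,000.00 × [1 − (1+0.105)^−6] / 0.105 = 68674.87020
Perpetuity value at year 6: €11,700.00 / 0.105 = 111428.57143
PV of perpetuity: 111428.57143 / (1+0.105)^6 = 61210.07259
Total PV = 68674.87020 + 61210.07259 = 129884.94280

€129884.94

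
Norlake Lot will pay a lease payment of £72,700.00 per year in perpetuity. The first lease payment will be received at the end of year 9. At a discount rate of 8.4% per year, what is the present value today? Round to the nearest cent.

£453963.43

Value at end of year 8: C / r = £72,700.00 / 0.084 = £865,476.1905
Discount to today: PV = £865,476.1905 / (1 + 0.084)^8 = £865,476.1905 / 1.906489 = £453,963.43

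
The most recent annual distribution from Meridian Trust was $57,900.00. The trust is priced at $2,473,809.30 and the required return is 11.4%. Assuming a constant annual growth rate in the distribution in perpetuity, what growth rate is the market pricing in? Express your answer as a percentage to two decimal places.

8.85%

P = D₀(1+g)/(r−g) ⇒ P(r−g) = D₀(1+g) ⇒ g(P+D₀) = P·r − D₀
g = (P·r − D₀)/(P + D₀) = ($2,473,809.30×0.114 − $57,900.00) / ($2,473,809.30 + $57,900.00) = 0.088523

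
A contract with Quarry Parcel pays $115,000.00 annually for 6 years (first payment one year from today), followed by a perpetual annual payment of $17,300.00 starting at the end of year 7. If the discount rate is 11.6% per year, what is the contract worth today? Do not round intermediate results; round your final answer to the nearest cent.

PV of 6-year annuity: $115,000.00 × [1 − (1+0.116)^−6] / 0.116 = 478217.08061
Perpetuity value at year 6: $17,300.00 / 0.116 = 149137.93103
PV of perpetuity: 149137.93103 / (1+0.116)^6 = 77197.44847
Total PV = 478217.08061 + 77197.44847 = 555414.52908

$555414.53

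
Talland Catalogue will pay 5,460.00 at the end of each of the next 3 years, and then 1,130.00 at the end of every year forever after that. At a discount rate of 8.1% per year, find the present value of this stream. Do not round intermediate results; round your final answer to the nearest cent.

25089.34

PV of 3-year annuity: 5,460.00 × [1 − (1+0.081)^−3] / 0.081 = 14045.59866
Perpetuity value at year 3: 1,130.00 / 0.081 = 13950.61728
PV of perpetuity: 13950.61728 / (1+0.081)^3 = 11043.74430
Total PV = 14045.59866 + 11043.74430 = 25089.34296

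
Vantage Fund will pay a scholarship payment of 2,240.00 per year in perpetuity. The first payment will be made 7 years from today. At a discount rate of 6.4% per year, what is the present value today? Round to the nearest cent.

24122.28

Value at end of year 6: C / r = 2,240.00 / 0.064 = 35,000.0000
Discount to today: PV = 35,000.0000 / (1 + 0.064)^6 = 35,000.0000 / 1.450941 = 24,122.28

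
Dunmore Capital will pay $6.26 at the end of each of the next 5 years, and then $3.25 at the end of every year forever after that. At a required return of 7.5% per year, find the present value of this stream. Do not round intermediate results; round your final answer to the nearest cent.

PV of 5-year annuity: $6.26 × [1 − (1+0.075)^−5] / 0.075 = 25.32724
Perpetuity value at year 5: $3.25 / 0.075 = 43.33333
PV of perpetuity: 43.33333 / (1+0.075)^5 = 30.18421
Total PV = 25.32724 + 30.18421 = 55.51145

$55.51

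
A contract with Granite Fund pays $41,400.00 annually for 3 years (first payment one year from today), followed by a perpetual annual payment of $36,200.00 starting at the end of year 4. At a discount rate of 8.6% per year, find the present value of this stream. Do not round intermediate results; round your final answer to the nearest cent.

PV of 3-year annuity: $41,400.00 × [1 − (1+0.086)^−3] / 0.086 = 105547.20125
Perpetuity value at year 3: $36,200.00 / 0.086 = 420930.23256
PV of perpetuity: 420930.23256 / (1+0.086)^3 = 328640.16770
Total PV = 105547.20125 + 328640.16770 = 434187.36895

$434187.37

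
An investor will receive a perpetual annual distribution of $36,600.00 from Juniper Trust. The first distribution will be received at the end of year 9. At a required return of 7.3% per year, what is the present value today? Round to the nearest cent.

Value at end of year 8: C / r = $36,600.00 / 0.073 = $501,369.8630
Discount to today: PV = $501,369.8630 / (1 + 0.073)^8 = $501,369.8630 / 1.757105 = $285,338.55

$285338.55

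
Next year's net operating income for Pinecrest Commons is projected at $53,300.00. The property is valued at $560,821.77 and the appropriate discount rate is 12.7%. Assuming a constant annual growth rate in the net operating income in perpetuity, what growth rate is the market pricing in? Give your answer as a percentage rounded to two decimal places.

3.20%

P = D₁/(r−g) ⇒ g = r − D₁/P = 0.127 − $53,300.00/$560,821.77 = 0.031961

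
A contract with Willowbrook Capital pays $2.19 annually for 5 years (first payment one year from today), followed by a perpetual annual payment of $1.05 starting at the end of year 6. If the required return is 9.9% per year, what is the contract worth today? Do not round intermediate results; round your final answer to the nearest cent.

$14.94

PV of 5-year annuity: $2.19 × [1 − (1+0.099)^−5] / 0.099 = 8.32307
Perpetuity value at year 5: $1.05 / 0.099 = 10.60606
PV of perpetuity: 10.60606 / (1+0.099)^5 = 6.61555
Total PV = 8.32307 + 6.61555 = 14.93862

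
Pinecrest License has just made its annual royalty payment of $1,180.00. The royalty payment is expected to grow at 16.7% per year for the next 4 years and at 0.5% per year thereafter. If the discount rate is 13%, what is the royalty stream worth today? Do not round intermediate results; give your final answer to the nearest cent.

D_1 = 1377.06000
D_2 = 1607.02902
D_3 = 1875.40287
D_4 = 2188.59515
Terminal value at year 4: TV = D_4×(1+g_2)/(r−g_2) = 2199.53812/0.125 = 17596.30497
P_0 = D_1/(1+r)^1 + D_2/(1+r)^2 + D_3/(1+r)^3 + D_4/(1+r)^4 + TV/(1+r)^4
    = 1218.63717 + 1258.53945 + 1299.74826 + 1342.30639 + 10792.14337 = 15911.37464

$15911.37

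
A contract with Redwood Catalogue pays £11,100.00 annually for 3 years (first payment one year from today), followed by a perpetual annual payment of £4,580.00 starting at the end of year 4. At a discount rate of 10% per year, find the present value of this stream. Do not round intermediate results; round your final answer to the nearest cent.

£62014.27

PV of 3-year annuity: £11,100.00 × [1 − (1+0.1)^−3] / 0.1 = 27604.05710
Perpetuity value at year 3: £4,580.00 / 0.1 = 45800.00000
PV of perpetuity: 45800.00000 / (1+0.1)^3 = 34410.21788
Total PV = 27604.05710 + 34410.21788 = 62014.27498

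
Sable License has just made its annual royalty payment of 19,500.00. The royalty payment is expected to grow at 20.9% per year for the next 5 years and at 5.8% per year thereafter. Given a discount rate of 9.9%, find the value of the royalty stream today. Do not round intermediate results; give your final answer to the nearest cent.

D_1 = 23575.50000
D_2 = 28502.77950
D_3 = 34459.86042
D_4 = 41661.97124
D_5 = 50369.32323
Terminal value at year 5: TV = D_5×(1+g_2)/(r−g_2) = 53290.74398/0.041 = 1299774.24340
P_0 = D_1/(1+r)^1 + D_2/(1+r)^2 + D_3/(1+r)^3 + D_4/(1+r)^4 + D_5/(1+r)^5 + TV/(1+r)^5
    = 21451.77434 + 23598.90371 + 25960.94139 + 28559.39776 + 31417.93621 + 810736.01237 = 941724.96578

941724.97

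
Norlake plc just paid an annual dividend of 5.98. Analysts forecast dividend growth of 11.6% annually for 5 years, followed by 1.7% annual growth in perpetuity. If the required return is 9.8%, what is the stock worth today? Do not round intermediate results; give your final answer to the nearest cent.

D_1 = 6.67368
D_2 = 7.44783
D_3 = 8.31177
D_4 = 9.27594
D_5 = 10.35195
Terminal value at year 5: TV = D_5×(1+g_2)/(r−g_2) = 10.52793/0.081 = 129.97448
P_0 = D_1/(1+r)^1 + D_2/(1+r)^2 + D_3/(1+r)^3 + D_4/(1+r)^4 + D_5/(1+r)^5 + TV/(1+r)^5
    = 6.07803 + 6.17767 + 6.27895 + 6.38188 + 6.48650 + 81.44162 = 112.84465

112.84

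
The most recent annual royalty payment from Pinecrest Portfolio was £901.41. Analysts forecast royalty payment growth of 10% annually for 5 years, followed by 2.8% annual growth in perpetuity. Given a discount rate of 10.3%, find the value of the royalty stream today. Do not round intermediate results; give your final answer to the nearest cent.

£16658.62

D_1 = 991.55100
D_2 = 1090.70610
D_3 = 1199.77671
D_4 = 1319.75438
D_5 = 1451.72982
Terminal value at year 5: TV = D_5×(1+g_2)/(r−g_2) = 1492.37825/0.075 = 19898.37672
P_0 = D_1/(1+r)^1 + D_2/(1+r)^2 + D_3/(1+r)^3 + D_4/(1+r)^4 + D_5/(1+r)^5 + TV/(1+r)^5
    = 898.95830 + 896.51326 + 894.07487 + 891.64312 + 889.21798 + 12188.21444 = 16658.62197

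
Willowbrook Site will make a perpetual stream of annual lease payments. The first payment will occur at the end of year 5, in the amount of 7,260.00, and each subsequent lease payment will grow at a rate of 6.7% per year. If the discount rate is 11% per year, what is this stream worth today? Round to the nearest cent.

Value at end of year 4: C₁ / (r − g) = 7,260.00 / (0.11 − 0.067) = 168,837.2093
Discount to today: PV = 168,837.2093 / (1 + 0.11)^4 = 168,837.2093 / 1.518070 = 111,218.30

111218.30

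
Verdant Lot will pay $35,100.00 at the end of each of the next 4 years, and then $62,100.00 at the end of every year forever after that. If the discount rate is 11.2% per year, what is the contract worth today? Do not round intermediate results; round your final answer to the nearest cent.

$471054.70

PV of 4-year annuity: $35,100.00 × [1 − (1+0.112)^−4] / 0.112 = 108432.46430
Perpetuity value at year 4: $62,100.00 / 0.112 = 554464.28571
PV of perpetuity: 554464.28571 / (1+0.112)^4 = 362622.23350
Total PV = 108432.46430 + 362622.23350 = 471054.69779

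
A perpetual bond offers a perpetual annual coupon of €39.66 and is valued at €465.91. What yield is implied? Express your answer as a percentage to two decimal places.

P = C/r ⇒ r = C/P = €39.66/€465.91 = 0.085124

8.51%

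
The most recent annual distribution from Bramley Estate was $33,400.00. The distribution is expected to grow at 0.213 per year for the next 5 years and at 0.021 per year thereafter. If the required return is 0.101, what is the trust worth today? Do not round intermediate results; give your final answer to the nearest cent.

D_1 = 40514.20000
D_2 = 49143.72460
D_3 = 59611.33794
D_4 = 72308.55292
D_5 = 87710.27469
Terminal value at year 5: TV = D_5×(1+g_2)/(r−g_2) = 89552.19046/0.08 = 1119402.38077
P_0 = D_1/(1+r)^1 + D_2/(1+r)^2 + D_3/(1+r)^3 + D_4/(1+r)^4 + D_5/(1+r)^5 + TV/(1+r)^5
    = 36797.63851 + 40540.90419 + 44664.95621 + 49208.53032 + 54214.30270 + 691910.03821 = 917336.37013

$917336.37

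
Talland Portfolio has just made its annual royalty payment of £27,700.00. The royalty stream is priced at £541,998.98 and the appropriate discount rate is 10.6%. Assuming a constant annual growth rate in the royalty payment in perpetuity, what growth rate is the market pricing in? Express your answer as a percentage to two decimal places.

5.22%

P = D₀(1+g)/(r−g) ⇒ P(r−g) = D₀(1+g) ⇒ g(P+D₀) = P·r − D₀
g = (P·r − D₀)/(P + D₀) = (£541,998.98×0.106 − £27,700.00) / (£541,998.98 + £27,700.00) = 0.052224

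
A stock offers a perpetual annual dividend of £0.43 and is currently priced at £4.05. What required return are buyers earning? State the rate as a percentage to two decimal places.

P = C/r ⇒ r = C/P = £0.43/£4.05 = 0.106173

10.62%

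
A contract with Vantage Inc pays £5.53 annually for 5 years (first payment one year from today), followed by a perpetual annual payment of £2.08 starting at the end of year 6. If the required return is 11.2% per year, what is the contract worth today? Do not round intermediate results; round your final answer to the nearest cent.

PV of 5-year annuity: £5.53 × [1 − (1+0.112)^−5] / 0.112 = 20.33590
Perpetuity value at year 5: £2.08 / 0.112 = 18.57143
PV of perpetuity: 18.57143 / (1+0.112)^5 = 10.92248
Total PV = 20.33590 + 10.92248 = 31.25838

£31.26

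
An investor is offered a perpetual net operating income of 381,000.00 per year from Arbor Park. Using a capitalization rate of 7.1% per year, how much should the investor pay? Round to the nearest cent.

Level perpetuity: PV = C / r = 381,000.00 / 0.071 = 5,366,197.18

5366197.18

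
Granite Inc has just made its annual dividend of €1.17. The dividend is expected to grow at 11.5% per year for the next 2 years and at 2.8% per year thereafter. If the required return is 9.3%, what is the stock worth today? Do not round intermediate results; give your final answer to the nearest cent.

€21.67

D_1 = 1.30455
D_2 = 1.45457
Terminal value at year 2: TV = D_2×(1+g_2)/(r−g_2) = 1.49530/0.065 = 23.00464
P_0 = D_1/(1+r)^1 + D_2/(1+r)^2 + TV/(1+r)^2
    = 1.19355 + 1.21757 + 19.25640 = 21.66752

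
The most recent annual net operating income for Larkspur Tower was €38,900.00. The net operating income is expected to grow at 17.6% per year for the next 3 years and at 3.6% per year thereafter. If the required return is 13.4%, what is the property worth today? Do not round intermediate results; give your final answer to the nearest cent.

D_1 = 45746.40000
D_2 = 53797.76640
D_3 = 63266.17329
Terminal value at year 3: TV = D_3×(1+g_2)/(r−g_2) = 65543.75552/0.098 = 668813.83188
P_0 = D_1/(1+r)^1 + D_2/(1+r)^2 + D_3/(1+r)^3 + TV/(1+r)^3
    = 40340.74074 + 41834.84225 + 43384.28085 + 458633.82614 = 584193.68999

€584193.69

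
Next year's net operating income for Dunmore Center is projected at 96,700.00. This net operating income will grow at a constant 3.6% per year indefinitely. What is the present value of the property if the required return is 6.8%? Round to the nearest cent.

Growing perpetuity: P = D₁ / (r − g) = 96,700.0000 / (0.068 − 0.036) = 3,021,875.00

3021875.00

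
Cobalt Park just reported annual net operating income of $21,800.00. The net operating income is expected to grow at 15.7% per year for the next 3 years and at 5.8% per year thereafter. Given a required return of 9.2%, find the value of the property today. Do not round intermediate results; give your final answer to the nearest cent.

D_1 = 25222.60000
D_2 = 29182.54820
D_3 = 33764.20827
Terminal value at year 3: TV = D_3×(1+g_2)/(r−g_2) = 35722.53235/0.034 = 1050662.71609
P_0 = D_1/(1+r)^1 + D_2/(1+r)^2 + D_3/(1+r)^3 + TV/(1+r)^3
    = 23097.61905 + 24472.47732 + 25929.17240 + 806854.83537 = 880354.10414

$880354.10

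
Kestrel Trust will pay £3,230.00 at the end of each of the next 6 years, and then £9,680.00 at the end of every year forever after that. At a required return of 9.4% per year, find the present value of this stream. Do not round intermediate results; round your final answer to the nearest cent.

£74386.39

PV of 6-year annuity: £3,230.00 × [1 − (1+0.094)^−6] / 0.094 = 14318.33244
Perpetuity value at year 6: £9,680.00 / 0.094 = 102978.72340
PV of perpetuity: 102978.72340 / (1+0.094)^6 = 60068.05527
Total PV = 14318.33244 + 60068.05527 = 74386.38772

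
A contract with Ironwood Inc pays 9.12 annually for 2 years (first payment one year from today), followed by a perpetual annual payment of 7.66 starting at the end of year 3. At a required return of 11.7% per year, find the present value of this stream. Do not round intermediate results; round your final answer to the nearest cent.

PV of 2-year annuity: 9.12 × [1 − (1+0.117)^−2] / 0.117 = 15.47424
Perpetuity value at year 2: 7.66 / 0.117 = 65.47009
PV of perpetuity: 65.47009 / (1+0.117)^2 = 52.47308
Total PV = 15.47424 + 52.47308 = 67.94732

67.95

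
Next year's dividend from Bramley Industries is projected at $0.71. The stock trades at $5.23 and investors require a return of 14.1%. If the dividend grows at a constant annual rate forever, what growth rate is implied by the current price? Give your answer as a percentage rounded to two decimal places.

P = D₁/(r−g) ⇒ g = r − D₁/P = 0.141 − $0.71/$5.23 = 0.005245

0.52%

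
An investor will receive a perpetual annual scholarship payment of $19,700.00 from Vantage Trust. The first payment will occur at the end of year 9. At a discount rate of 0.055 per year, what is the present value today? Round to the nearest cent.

Value at end of year 8: C / r = $19,700.00 / 0.055 = $358,181.8182
Discount to today: PV = $358,181.8182 / (1 + 0.055)^8 = $358,181.8182 / 1.534687 = $233,390.87

$233390.87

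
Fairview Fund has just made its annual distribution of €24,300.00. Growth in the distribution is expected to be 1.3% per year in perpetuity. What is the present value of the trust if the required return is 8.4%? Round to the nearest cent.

D₁ = D₀ × (1 + g) = €24,300.00 × 1.013 = €24,615.9000
Growing perpetuity: P = D₁ / (r − g) = €24,615.9000 / (0.084 − 0.013) = €346,702.82

€346702.82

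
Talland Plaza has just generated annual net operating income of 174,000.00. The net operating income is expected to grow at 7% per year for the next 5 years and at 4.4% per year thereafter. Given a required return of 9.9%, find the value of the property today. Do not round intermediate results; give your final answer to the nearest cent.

3692969.30

D_1 = 186180.00000
D_2 = 199212.60000
D_3 = 213157.48200
D_4 = 228078.50574
D_5 = 244044.00114
Terminal value at year 5: TV = D_5×(1+g_2)/(r−g_2) = 254781.93719/0.055 = 4632398.85804
P_0 = D_1/(1+r)^1 + D_2/(1+r)^2 + D_3/(1+r)^3 + D_4/(1+r)^4 + D_5/(1+r)^5 + TV/(1+r)^5
    = 169408.55323 + 164938.26384 + 160585.93476 + 156348.45332 + 152222.78895 + 2889465.30289 = 3692969.29698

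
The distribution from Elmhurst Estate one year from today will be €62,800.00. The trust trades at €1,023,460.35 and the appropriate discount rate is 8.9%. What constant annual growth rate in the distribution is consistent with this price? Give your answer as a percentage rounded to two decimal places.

P = D₁/(r−g) ⇒ g = r − D₁/P = 0.089 − €62,800.00/€1,023,460.35 = 0.027640

2.76%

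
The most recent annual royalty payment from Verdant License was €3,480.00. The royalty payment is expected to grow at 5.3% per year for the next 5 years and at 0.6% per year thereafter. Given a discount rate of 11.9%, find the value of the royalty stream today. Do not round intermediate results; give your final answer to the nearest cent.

D_1 = 3664.44000
D_2 = 3858.65532
D_3 = 4063.16405
D_4 = 4278.51175
D_5 = 4505.27287
Terminal value at year 5: TV = D_5×(1+g_2)/(r−g_2) = 4532.30451/0.113 = 40108.88944
P_0 = D_1/(1+r)^1 + D_2/(1+r)^2 + D_3/(1+r)^3 + D_4/(1+r)^4 + D_5/(1+r)^5 + TV/(1+r)^5
    = 3274.74531 + 3081.59679 + 2899.84041 + 2728.80425 + 2567.85601 + 22860.73579 = 37413.57856

€37413.58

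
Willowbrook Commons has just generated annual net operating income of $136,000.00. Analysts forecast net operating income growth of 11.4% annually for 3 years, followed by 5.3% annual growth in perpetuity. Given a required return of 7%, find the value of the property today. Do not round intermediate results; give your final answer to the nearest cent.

$9949027.07

D_1 = 151504.00000
D_2 = 168775.45600
D_3 = 188015.85798
Terminal value at year 3: TV = D_3×(1+g_2)/(r−g_2) = 197980.69846/0.017 = 11645923.43866
P_0 = D_1/(1+r)^1 + D_2/(1+r)^2 + D_3/(1+r)^3 + TV/(1+r)^3
    = 141592.52336 + 147415.01965 + 153476.94569 + 9506542.57741 = 9949027.06612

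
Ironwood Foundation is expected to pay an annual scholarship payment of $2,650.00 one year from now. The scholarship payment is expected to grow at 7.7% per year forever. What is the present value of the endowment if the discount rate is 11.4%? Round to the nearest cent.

Growing perpetuity: P = D₁ / (r − g) = $2,650.0000 / (0.114 − 0.077) = $71,621.62

$71621.62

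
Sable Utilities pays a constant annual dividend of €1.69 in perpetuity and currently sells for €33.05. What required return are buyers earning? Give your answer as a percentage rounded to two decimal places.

P = C/r ⇒ r = C/P = €1.69/€33.05 = 0.051135

5.11%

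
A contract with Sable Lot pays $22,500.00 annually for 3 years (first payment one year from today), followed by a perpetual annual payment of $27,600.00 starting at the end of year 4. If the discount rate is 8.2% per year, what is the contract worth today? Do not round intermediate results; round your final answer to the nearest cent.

PV of 3-year annuity: $22,500.00 × [1 − (1+0.082)^−3] / 0.082 = 57776.06370
Perpetuity value at year 3: $27,600.00 / 0.082 = 336585.36585
PV of perpetuity: 336585.36585 / (1+0.082)^3 = 265713.39438
Total PV = 57776.06370 + 265713.39438 = 323489.45808

$323489.46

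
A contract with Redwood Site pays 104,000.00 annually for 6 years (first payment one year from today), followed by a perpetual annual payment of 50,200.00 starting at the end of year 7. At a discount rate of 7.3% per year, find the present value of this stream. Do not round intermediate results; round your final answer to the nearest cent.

PV of 6-year annuity: 104,000.00 × [1 − (1+0.073)^−6] / 0.073 = 491162.20911
Perpetuity value at year 6: 50,200.00 / 0.073 = 687671.23288
PV of perpetuity: 687671.23288 / (1+0.073)^6 = 450591.01271
Total PV = 491162.20911 + 450591.01271 = 941753.22182

941753.22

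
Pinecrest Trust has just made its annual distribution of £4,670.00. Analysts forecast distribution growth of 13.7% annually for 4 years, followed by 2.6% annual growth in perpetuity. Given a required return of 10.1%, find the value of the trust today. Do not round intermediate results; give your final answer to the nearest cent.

£92917.75

D_1 = 5309.79000
D_2 = 6037.23123
D_3 = 6864.33191
D_4 = 7804.74538
Terminal value at year 4: TV = D_4×(1+g_2)/(r−g_2) = 8007.66876/0.075 = 106768.91680
P_0 = D_1/(1+r)^1 + D_2/(1+r)^2 + D_3/(1+r)^3 + D_4/(1+r)^4 + TV/(1+r)^4
    = 4822.69755 + 4980.38793 + 5143.23440 + 5311.40555 + 72660.02799 = 92917.75342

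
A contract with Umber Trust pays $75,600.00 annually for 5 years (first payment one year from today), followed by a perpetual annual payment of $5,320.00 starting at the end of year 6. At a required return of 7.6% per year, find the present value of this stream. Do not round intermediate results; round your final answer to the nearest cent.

PV of 5-year annuity: $75,600.00 × [1 − (1+0.076)^−5] / 0.076 = 305058.08954
Perpetuity value at year 5: $5,320.00 / 0.076 = 70000.00000
PV of perpetuity: 70000.00000 / (1+0.076)^5 = 48532.94925
Total PV = 305058.08954 + 48532.94925 = 353591.03880

$353591.04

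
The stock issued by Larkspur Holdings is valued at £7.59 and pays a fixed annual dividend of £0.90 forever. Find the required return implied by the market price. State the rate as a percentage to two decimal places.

11.86%

P = C/r ⇒ r = C/P = £0.90/£7.59 = 0.118577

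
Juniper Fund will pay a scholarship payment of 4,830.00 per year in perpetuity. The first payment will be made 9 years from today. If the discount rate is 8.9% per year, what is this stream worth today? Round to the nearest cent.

Value at end of year 8: C / r = 4,830.00 / 0.089 = 54,269.6629
Discount to today: PV = 54,269.6629 / (1 + 0.089)^8 = 54,269.6629 / 1.977985 = 27,436.84

27436.84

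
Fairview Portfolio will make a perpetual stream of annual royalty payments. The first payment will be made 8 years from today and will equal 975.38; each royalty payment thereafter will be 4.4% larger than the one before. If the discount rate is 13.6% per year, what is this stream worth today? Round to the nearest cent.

4342.48

Value at end of year 7: C₁ / (r − g) = 975.38 / (0.136 − 0.044) = 10,601.9565
Discount to today: PV = 10,601.9565 / (1 + 0.136)^7 = 10,601.9565 / 2.441453 = 4,342.48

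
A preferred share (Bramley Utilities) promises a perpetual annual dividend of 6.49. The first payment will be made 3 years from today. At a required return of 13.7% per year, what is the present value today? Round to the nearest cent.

Value at end of year 2: C / r = 6.49 / 0.137 = 47.3723
Discount to today: PV = 47.3723 / (1 + 0.137)^2 = 47.3723 / 1.292769 = 36.64

36.64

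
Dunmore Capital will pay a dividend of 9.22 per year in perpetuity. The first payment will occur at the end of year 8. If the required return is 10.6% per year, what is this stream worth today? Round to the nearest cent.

Value at end of year 7: C / r = 9.22 / 0.106 = 86.9811
Discount to today: PV = 86.9811 / (1 + 0.106)^7 = 86.9811 / 2.024351 = 42.97

42.97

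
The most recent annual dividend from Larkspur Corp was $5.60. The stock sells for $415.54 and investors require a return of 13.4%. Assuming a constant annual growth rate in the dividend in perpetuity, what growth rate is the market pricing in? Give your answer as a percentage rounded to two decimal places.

P = D₀(1+g)/(r−g) ⇒ P(r−g) = D₀(1+g) ⇒ g(P+D₀) = P·r − D₀
g = (P·r − D₀)/(P + D₀) = ($415.54×0.134 − $5.60) / ($415.54 + $5.60) = 0.118921

11.89%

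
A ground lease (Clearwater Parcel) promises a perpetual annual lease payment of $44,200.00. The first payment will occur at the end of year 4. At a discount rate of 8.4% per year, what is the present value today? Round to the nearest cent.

Value at end of year 3: C / r = $44,200.00 / 0.084 = $526,190.4762
Discount to today: PV = $526,190.4762 / (1 + 0.084)^3 = $526,190.4762 / 1.273761 = $413,099.94

$413099.94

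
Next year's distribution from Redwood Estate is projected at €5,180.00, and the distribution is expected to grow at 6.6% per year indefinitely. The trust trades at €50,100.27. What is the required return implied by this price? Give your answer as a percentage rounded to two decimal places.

P = D₁/(r − g) ⇒ r = D₁/P + g = €5,180.0000/€50,100.27 + 0.066 = 0.103393 + 0.066 = 0.169393

16.94%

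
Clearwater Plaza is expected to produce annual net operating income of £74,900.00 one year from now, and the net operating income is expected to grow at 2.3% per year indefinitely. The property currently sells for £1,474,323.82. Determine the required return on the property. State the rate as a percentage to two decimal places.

7.38%

P = D₁/(r − g) ⇒ r = D₁/P + g = £74,900.0000/£1,474,323.82 + 0.023 = 0.050803 + 0.023 = 0.073803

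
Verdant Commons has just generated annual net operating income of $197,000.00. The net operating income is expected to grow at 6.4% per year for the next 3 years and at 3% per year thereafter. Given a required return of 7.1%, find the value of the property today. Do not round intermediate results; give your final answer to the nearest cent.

$5435925.68

D_1 = 209608.00000
D_2 = 223022.91200
D_3 = 237296.37837
Terminal value at year 3: TV = D_3×(1+g_2)/(r−g_2) = 244415.26972/0.041 = 5961348.04193
P_0 = D_1/(1+r)^1 + D_2/(1+r)^2 + D_3/(1+r)^3 + TV/(1+r)^3
    = 195712.41830 + 194433.25217 + 193162.44660 + 4852617.56088 = 5435925.67795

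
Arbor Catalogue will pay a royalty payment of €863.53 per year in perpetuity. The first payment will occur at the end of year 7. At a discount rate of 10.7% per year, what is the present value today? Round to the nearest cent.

Value at end of year 6: C / r = €863.53 / 0.107 = €8,070.3738
Discount to today: PV = €8,070.3738 / (1 + 0.107)^6 = €8,070.3738 / 1.840288 = €4,385.39

€4385.39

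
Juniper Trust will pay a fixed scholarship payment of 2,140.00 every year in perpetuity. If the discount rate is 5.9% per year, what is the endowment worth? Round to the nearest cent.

Level perpetuity: PV = C / r = 2,140.00 / 0.059 = 36,271.19

36271.19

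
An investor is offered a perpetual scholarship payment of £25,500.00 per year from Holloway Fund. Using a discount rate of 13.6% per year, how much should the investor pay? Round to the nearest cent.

Level perpetuity: PV = C / r = £25,500.00 / 0.136 = £187,500.00

£187500.00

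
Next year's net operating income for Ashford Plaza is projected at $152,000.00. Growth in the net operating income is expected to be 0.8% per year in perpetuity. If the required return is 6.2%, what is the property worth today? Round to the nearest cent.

Growing perpetuity: P = D₁ / (r − g) = $152,000.0000 / (0.062 − 0.008) = $2,814,814.81

$2814814.81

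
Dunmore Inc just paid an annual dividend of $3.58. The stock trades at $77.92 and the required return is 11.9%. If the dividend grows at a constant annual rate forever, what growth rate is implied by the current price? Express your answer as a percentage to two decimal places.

P = D₀(1+g)/(r−g) ⇒ P(r−g) = D₀(1+g) ⇒ g(P+D₀) = P·r − D₀
g = (P·r − D₀)/(P + D₀) = ($77.92×0.119 − $3.58) / ($77.92 + $3.58) = 0.069846

6.98%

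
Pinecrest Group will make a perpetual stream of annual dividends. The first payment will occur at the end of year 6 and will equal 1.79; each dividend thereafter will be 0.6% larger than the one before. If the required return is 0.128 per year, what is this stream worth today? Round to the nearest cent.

8.03

Value at end of year 5: C₁ / (r − g) = 1.79 / (0.128 − 0.006) = 14.6721
Discount to today: PV = 14.6721 / (1 + 0.128)^5 = 14.6721 / 1.826188 = 8.03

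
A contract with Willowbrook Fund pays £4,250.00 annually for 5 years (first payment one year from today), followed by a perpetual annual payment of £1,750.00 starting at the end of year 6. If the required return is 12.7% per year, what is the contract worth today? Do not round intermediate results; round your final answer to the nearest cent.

£22637.35

PV of 5-year annuity: £4,250.00 × [1 − (1+0.127)^−5] / 0.127 = 15058.30369
Perpetuity value at year 5: £1,750.00 / 0.127 = 13779.52756
PV of perpetuity: 13779.52756 / (1+0.127)^5 = 7579.04957
Total PV = 15058.30369 + 7579.04957 = 22637.35326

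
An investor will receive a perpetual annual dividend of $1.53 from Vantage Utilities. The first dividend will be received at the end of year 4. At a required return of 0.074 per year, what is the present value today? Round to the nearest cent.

Value at end of year 3: C / r = $1.53 / 0.074 = $20.6757
Discount to today: PV = $20.6757 / (1 + 0.074)^3 = $20.6757 / 1.238833 = $16.69

$16.69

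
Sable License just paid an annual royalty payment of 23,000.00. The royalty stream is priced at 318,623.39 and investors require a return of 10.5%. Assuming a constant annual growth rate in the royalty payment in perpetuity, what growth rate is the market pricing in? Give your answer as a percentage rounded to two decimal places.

3.06%

P = D₀(1+g)/(r−g) ⇒ P(r−g) = D₀(1+g) ⇒ g(P+D₀) = P·r − D₀
g = (P·r − D₀)/(P + D₀) = (318,623.39×0.105 − 23,000.00) / (318,623.39 + 23,000.00) = 0.030605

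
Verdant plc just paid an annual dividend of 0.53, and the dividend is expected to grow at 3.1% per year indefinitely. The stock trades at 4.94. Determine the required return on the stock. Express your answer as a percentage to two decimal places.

D₁ = 0.53 × 1.031 = 0.5464
P = D₁/(r − g) ⇒ r = D₁/P + g = 0.5464/4.94 + 0.031 = 0.110613 + 0.031 = 0.141613

14.16%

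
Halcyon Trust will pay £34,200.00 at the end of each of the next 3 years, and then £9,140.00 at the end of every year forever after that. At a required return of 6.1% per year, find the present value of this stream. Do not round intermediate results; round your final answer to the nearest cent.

£216698.00

PV of 3-year annuity: £34,200.00 × [1 − (1+0.061)^−3] / 0.061 = 91248.13498
Perpetuity value at year 3: £9,140.00 / 0.061 = 149836.06557
PV of perpetuity: 149836.06557 / (1+0.061)^3 = 125449.86810
Total PV = 91248.13498 + 125449.86810 = 216698.00307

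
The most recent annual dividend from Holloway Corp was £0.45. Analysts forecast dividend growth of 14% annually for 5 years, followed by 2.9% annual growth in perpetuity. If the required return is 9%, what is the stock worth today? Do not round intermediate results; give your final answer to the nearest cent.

£12.08

D_1 = 0.51300
D_2 = 0.58482
D_3 = 0.66669
D_4 = 0.76003
D_5 = 0.86644
Terminal value at year 5: TV = D_5×(1+g_2)/(r−g_2) = 0.89156/0.061 = 14.61579
P_0 = D_1/(1+r)^1 + D_2/(1+r)^2 + D_3/(1+r)^3 + D_4/(1+r)^4 + D_5/(1+r)^5 + TV/(1+r)^5
    = 0.47064 + 0.49223 + 0.51481 + 0.53843 + 0.56312 + 9.49926 = 12.07850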